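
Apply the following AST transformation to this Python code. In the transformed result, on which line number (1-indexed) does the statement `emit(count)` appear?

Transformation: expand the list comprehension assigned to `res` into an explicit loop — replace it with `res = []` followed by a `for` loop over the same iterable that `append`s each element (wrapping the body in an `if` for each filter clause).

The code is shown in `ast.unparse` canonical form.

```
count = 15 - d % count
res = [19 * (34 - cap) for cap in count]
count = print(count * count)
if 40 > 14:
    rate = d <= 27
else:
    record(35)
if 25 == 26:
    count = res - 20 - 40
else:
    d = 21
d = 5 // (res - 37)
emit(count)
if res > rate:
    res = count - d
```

Transformed code:
count = 15 - d % count
res = []
for cap in count:
    res.append(19 * (34 - cap))
count = print(count * count)
if 40 > 14:
    rate = d <= 27
else:
    record(35)
if 25 == 26:
    count = res - 20 - 40
else:
    d = 21
d = 5 // (res - 37)
emit(count)
if res > rate:
    res = count - d

15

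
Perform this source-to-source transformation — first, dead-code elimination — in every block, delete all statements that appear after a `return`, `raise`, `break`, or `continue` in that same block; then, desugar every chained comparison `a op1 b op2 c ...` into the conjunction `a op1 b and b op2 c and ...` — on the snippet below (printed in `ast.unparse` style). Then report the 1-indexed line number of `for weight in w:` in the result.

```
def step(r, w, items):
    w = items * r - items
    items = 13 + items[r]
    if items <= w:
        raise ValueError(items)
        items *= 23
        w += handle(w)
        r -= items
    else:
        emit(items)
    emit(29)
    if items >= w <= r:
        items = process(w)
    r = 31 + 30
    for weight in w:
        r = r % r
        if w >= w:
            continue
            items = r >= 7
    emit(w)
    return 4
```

12

Transformed code:
def step(r, w, items):
    w = items * r - items
    items = 13 + items[r]
    if items <= w:
        raise ValueError(items)
    else:
        emit(items)
    emit(29)
    if items >= w and w <= r:
        items = process(w)
    r = 31 + 30
    for weight in w:
        r = r % r
        if w >= w:
            continue
    emit(w)
    return 4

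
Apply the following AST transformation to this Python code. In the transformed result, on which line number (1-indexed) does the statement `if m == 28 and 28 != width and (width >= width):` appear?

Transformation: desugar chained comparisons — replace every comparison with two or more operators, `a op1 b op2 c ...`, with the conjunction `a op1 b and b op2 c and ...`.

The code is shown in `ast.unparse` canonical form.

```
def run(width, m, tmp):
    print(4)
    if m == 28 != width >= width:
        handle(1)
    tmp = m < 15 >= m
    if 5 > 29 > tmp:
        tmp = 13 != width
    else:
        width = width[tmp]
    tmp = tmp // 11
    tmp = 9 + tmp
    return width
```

3

Transformed code:
def run(width, m, tmp):
    print(4)
    if m == 28 and 28 != width and (width >= width):
        handle(1)
    tmp = m < 15 and 15 >= m
    if 5 > 29 and 29 > tmp:
        tmp = 13 != width
    else:
        width = width[tmp]
    tmp = tmp // 11
    tmp = 9 + tmp
    return width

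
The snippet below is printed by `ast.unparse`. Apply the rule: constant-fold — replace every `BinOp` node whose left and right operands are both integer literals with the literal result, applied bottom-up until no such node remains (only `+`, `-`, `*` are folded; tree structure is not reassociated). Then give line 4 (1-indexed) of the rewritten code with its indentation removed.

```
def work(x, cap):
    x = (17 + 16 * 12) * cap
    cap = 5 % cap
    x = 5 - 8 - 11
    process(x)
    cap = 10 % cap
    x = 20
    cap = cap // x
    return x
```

Transformed code:
def work(x, cap):
    x = 209 * cap
    cap = 5 % cap
    x = -14
    process(x)
    cap = 10 % cap
    x = 20
    cap = cap // x
    return x

x = -14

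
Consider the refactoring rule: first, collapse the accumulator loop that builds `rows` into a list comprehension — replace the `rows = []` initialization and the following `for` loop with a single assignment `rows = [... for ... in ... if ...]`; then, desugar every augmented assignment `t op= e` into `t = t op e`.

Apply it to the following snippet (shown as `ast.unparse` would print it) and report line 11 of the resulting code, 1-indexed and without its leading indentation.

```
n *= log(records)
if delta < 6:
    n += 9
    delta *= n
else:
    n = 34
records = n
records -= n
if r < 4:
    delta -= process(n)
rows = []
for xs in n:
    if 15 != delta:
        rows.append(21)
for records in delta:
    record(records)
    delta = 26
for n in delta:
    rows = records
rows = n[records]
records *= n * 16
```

rows = [21 for xs in n if 15 != delta]

Transformed code:
n = n * log(records)
if delta < 6:
    n = n + 9
    delta = delta * n
else:
    n = 34
records = n
records = records - n
if r < 4:
    delta = delta - process(n)
rows = [21 for xs in n if 15 != delta]
for records in delta:
    record(records)
    delta = 26
for n in delta:
    rows = records
rows = n[records]
records = records * (n * 16)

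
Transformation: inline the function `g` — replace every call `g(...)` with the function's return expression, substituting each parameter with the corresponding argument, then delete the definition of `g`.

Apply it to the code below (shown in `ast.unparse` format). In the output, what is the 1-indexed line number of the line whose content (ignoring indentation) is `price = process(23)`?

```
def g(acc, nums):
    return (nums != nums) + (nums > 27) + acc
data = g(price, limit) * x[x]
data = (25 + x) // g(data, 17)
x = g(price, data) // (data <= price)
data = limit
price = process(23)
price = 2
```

5

Transformed code:
data = ((limit != limit) + (limit > 27) + price) * x[x]
data = (25 + x) // ((17 != 17) + (17 > 27) + data)
x = ((data != data) + (data > 27) + price) // (data <= price)
data = limit
price = process(23)
price = 2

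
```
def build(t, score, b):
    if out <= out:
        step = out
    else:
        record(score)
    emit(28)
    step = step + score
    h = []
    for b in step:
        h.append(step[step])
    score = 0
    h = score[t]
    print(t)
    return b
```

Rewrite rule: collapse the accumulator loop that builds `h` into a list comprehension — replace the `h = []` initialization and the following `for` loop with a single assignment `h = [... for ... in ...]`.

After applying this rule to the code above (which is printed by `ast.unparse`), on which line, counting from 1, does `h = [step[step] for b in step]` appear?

Transformed code:
def build(t, score, b):
    if out <= out:
        step = out
    else:
        record(score)
    emit(28)
    step = step + score
    h = [step[step] for b in step]
    score = 0
    h = score[t]
    print(t)
    return b

8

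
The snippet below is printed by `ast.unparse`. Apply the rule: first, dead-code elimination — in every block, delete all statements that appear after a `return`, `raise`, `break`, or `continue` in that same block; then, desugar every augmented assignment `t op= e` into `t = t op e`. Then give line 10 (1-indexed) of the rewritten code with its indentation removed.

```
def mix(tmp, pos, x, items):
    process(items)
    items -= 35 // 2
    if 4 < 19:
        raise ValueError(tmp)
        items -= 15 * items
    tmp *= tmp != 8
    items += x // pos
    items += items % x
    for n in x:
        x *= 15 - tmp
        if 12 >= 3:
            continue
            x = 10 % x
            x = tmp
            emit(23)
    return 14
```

Transformed code:
def mix(tmp, pos, x, items):
    process(items)
    items = items - 35 // 2
    if 4 < 19:
        raise ValueError(tmp)
    tmp = tmp * (tmp != 8)
    items = items + x // pos
    items = items + items % x
    for n in x:
        x = x * (15 - tmp)
        if 12 >= 3:
            continue
    return 14

x = x * (15 - tmp)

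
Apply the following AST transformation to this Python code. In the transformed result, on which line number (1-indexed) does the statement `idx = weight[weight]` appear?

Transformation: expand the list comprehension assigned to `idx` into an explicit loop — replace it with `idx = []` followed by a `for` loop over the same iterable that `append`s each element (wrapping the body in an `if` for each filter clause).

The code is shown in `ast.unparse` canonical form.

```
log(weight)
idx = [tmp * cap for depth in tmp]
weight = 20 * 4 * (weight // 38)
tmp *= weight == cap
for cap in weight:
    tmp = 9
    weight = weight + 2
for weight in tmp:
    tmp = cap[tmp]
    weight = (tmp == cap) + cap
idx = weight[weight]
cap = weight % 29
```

13

Transformed code:
log(weight)
idx = []
for depth in tmp:
    idx.append(tmp * cap)
weight = 20 * 4 * (weight // 38)
tmp *= weight == cap
for cap in weight:
    tmp = 9
    weight = weight + 2
for weight in tmp:
    tmp = cap[tmp]
    weight = (tmp == cap) + cap
idx = weight[weight]
cap = weight % 29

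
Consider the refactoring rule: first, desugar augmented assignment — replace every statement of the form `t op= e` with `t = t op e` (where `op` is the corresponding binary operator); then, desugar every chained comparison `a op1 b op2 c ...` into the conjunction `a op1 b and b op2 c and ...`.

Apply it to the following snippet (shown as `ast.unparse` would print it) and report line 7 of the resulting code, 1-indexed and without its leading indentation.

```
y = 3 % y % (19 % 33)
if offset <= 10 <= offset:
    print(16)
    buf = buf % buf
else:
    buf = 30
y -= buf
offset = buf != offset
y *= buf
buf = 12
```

y = y - buf

Transformed code:
y = 3 % y % (19 % 33)
if offset <= 10 and 10 <= offset:
    print(16)
    buf = buf % buf
else:
    buf = 30
y = y - buf
offset = buf != offset
y = y * buf
buf = 12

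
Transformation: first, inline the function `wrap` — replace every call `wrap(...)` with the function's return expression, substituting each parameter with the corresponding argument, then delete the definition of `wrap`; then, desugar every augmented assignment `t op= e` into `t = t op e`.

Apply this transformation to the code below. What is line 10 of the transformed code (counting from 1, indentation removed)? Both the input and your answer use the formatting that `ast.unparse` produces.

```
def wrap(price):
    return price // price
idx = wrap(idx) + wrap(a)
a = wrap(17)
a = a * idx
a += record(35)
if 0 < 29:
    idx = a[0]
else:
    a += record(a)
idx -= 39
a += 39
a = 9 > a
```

a = a + 39

Transformed code:
idx = idx // idx + a // a
a = 17 // 17
a = a * idx
a = a + record(35)
if 0 < 29:
    idx = a[0]
else:
    a = a + record(a)
idx = idx - 39
a = a + 39
a = 9 > a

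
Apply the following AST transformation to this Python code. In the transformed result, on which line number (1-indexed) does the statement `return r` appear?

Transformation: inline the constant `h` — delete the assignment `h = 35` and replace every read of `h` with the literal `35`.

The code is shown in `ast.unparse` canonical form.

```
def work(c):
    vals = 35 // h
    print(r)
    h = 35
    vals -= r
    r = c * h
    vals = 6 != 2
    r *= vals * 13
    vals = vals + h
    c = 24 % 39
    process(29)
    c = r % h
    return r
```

Transformed code:
def work(c):
    vals = 35 // 35
    print(r)
    vals -= r
    r = c * 35
    vals = 6 != 2
    r *= vals * 13
    vals = vals + 35
    c = 24 % 39
    process(29)
    c = r % 35
    return r

12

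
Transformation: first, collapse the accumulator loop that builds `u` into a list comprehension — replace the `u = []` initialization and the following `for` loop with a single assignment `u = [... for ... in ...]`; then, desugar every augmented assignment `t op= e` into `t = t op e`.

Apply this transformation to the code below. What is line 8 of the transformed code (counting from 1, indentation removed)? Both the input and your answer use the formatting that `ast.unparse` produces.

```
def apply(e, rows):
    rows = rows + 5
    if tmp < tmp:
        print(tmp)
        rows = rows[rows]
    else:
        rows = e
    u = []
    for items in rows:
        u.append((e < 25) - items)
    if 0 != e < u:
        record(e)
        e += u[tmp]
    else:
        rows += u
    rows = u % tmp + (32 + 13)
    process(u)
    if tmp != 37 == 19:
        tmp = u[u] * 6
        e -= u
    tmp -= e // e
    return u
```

u = [(e < 25) - items for items in rows]

Transformed code:
def apply(e, rows):
    rows = rows + 5
    if tmp < tmp:
        print(tmp)
        rows = rows[rows]
    else:
        rows = e
    u = [(e < 25) - items for items in rows]
    if 0 != e < u:
        record(e)
        e = e + u[tmp]
    else:
        rows = rows + u
    rows = u % tmp + (32 + 13)
    process(u)
    if tmp != 37 == 19:
        tmp = u[u] * 6
        e = e - u
    tmp = tmp - e // e
    return u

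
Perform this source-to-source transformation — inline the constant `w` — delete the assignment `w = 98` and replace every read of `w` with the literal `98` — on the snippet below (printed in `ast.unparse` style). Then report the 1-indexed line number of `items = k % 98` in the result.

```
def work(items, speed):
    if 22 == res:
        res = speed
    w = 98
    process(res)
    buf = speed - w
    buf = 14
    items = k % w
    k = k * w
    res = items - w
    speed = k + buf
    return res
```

7

Transformed code:
def work(items, speed):
    if 22 == res:
        res = speed
    process(res)
    buf = speed - 98
    buf = 14
    items = k % 98
    k = k * 98
    res = items - 98
    speed = k + buf
    return res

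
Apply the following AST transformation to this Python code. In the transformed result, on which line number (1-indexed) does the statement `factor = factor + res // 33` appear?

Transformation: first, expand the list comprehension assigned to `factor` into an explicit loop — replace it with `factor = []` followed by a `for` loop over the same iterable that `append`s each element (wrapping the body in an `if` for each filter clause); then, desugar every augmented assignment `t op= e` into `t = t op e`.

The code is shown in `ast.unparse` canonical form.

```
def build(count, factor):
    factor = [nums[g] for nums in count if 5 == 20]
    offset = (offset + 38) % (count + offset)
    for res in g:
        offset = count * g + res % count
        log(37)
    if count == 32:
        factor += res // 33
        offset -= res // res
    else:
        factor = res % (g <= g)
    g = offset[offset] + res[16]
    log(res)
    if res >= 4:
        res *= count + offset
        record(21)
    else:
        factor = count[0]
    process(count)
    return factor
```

11

Transformed code:
def build(count, factor):
    factor = []
    for nums in count:
        if 5 == 20:
            factor.append(nums[g])
    offset = (offset + 38) % (count + offset)
    for res in g:
        offset = count * g + res % count
        log(37)
    if count == 32:
        factor = factor + res // 33
        offset = offset - res // res
    else:
        factor = res % (g <= g)
    g = offset[offset] + res[16]
    log(res)
    if res >= 4:
        res = res * (count + offset)
        record(21)
    else:
        factor = count[0]
    process(count)
    return factor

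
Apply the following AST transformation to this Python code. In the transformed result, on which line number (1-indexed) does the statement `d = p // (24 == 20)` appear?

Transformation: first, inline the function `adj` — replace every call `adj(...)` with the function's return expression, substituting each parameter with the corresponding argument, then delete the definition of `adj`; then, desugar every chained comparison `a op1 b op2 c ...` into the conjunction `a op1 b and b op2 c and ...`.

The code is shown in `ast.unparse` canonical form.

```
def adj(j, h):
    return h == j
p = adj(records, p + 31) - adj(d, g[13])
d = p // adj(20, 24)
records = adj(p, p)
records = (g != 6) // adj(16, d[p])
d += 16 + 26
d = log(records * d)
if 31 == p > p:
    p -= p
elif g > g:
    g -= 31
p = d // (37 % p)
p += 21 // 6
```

Transformed code:
p = (p + 31 == records) - (g[13] == d)
d = p // (24 == 20)
records = p == p
records = (g != 6) // (d[p] == 16)
d += 16 + 26
d = log(records * d)
if 31 == p and p > p:
    p -= p
elif g > g:
    g -= 31
p = d // (37 % p)
p += 21 // 6

2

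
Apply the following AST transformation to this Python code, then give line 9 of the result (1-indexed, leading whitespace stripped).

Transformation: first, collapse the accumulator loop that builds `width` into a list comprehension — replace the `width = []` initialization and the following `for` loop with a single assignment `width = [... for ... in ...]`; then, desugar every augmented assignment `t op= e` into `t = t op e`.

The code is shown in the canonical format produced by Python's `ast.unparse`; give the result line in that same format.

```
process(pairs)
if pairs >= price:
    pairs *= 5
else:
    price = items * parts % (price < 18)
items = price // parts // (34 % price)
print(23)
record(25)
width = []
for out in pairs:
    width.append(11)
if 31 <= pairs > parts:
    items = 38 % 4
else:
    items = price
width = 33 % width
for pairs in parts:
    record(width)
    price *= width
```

Transformed code:
process(pairs)
if pairs >= price:
    pairs = pairs * 5
else:
    price = items * parts % (price < 18)
items = price // parts // (34 % price)
print(23)
record(25)
width = [11 for out in pairs]
if 31 <= pairs > parts:
    items = 38 % 4
else:
    items = price
width = 33 % width
for pairs in parts:
    record(width)
    price = price * width

width = [11 for out in pairs]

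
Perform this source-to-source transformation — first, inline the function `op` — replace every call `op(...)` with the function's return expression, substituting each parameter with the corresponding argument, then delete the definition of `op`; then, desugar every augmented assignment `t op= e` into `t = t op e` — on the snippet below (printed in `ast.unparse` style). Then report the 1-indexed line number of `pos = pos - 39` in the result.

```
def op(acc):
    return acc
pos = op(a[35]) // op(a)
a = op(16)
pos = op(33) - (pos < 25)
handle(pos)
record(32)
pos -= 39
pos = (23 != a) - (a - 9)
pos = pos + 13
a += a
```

6

Transformed code:
pos = a[35] // a
a = 16
pos = 33 - (pos < 25)
handle(pos)
record(32)
pos = pos - 39
pos = (23 != a) - (a - 9)
pos = pos + 13
a = a + a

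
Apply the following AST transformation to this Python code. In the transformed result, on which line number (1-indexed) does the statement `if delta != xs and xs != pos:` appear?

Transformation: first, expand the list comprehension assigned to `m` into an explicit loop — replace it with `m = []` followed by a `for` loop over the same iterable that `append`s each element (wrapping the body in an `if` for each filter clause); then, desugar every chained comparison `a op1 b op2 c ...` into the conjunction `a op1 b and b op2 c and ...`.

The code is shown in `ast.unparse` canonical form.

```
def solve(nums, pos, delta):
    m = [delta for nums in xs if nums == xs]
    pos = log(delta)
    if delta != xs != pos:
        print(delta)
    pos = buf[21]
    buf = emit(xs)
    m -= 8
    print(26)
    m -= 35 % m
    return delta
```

7

Transformed code:
def solve(nums, pos, delta):
    m = []
    for nums in xs:
        if nums == xs:
            m.append(delta)
    pos = log(delta)
    if delta != xs and xs != pos:
        print(delta)
    pos = buf[21]
    buf = emit(xs)
    m -= 8
    print(26)
    m -= 35 % m
    return delta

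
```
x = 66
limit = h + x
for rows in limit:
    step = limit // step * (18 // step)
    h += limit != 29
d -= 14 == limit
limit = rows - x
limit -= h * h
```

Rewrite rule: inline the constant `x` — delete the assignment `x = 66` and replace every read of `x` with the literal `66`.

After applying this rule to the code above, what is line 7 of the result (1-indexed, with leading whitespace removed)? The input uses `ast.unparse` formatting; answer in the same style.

limit -= h * h

Transformed code:
limit = h + 66
for rows in limit:
    step = limit // step * (18 // step)
    h += limit != 29
d -= 14 == limit
limit = rows - 66
limit -= h * h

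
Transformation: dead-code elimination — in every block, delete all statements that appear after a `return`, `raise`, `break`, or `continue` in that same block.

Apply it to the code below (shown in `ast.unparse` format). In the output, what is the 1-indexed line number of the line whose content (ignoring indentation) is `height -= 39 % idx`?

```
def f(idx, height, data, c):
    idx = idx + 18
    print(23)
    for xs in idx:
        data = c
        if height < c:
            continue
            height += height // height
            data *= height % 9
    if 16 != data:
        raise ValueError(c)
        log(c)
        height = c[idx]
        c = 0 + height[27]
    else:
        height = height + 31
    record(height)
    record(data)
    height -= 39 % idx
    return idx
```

Transformed code:
def f(idx, height, data, c):
    idx = idx + 18
    print(23)
    for xs in idx:
        data = c
        if height < c:
            continue
    if 16 != data:
        raise ValueError(c)
    else:
        height = height + 31
    record(height)
    record(data)
    height -= 39 % idx
    return idx

14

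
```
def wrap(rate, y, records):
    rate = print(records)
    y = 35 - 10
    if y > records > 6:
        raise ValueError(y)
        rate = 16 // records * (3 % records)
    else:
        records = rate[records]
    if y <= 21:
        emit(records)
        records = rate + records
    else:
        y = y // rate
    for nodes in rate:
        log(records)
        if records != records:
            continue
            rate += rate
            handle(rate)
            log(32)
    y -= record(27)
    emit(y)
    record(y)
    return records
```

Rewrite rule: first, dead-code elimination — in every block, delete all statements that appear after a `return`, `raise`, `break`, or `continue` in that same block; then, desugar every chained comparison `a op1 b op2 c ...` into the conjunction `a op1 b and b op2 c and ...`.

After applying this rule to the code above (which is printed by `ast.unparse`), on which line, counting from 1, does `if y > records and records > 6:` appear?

4

Transformed code:
def wrap(rate, y, records):
    rate = print(records)
    y = 35 - 10
    if y > records and records > 6:
        raise ValueError(y)
    else:
        records = rate[records]
    if y <= 21:
        emit(records)
        records = rate + records
    else:
        y = y // rate
    for nodes in rate:
        log(records)
        if records != records:
            continue
    y -= record(27)
    emit(y)
    record(y)
    return records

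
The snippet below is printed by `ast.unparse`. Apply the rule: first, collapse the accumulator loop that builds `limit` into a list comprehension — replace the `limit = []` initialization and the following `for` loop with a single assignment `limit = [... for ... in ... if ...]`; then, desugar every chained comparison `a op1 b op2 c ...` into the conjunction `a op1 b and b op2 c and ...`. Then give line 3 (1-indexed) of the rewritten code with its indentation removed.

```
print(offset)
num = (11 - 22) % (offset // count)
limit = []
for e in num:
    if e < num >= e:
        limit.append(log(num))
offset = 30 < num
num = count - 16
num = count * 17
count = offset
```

Transformed code:
print(offset)
num = (11 - 22) % (offset // count)
limit = [log(num) for e in num if e < num and num >= e]
offset = 30 < num
num = count - 16
num = count * 17
count = offset

limit = [log(num) for e in num if e < num and num >= e]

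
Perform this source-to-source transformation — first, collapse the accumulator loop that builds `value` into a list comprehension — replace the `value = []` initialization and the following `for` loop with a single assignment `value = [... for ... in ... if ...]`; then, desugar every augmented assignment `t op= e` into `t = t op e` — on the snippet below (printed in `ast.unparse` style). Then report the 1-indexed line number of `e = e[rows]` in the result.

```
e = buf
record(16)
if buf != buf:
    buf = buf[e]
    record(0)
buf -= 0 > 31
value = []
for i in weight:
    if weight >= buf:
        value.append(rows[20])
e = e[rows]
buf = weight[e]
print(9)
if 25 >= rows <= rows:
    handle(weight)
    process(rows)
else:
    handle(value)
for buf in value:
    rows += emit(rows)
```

Transformed code:
e = buf
record(16)
if buf != buf:
    buf = buf[e]
    record(0)
buf = buf - (0 > 31)
value = [rows[20] for i in weight if weight >= buf]
e = e[rows]
buf = weight[e]
print(9)
if 25 >= rows <= rows:
    handle(weight)
    process(rows)
else:
    handle(value)
for buf in value:
    rows = rows + emit(rows)

8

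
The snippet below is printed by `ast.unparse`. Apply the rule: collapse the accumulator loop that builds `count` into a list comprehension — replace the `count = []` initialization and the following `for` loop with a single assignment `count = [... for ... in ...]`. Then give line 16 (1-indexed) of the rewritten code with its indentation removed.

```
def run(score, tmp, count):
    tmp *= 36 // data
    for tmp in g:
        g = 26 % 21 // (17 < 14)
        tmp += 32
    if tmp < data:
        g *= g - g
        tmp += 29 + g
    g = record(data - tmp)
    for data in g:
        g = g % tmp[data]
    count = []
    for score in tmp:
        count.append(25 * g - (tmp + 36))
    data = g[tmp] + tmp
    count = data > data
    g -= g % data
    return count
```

return count

Transformed code:
def run(score, tmp, count):
    tmp *= 36 // data
    for tmp in g:
        g = 26 % 21 // (17 < 14)
        tmp += 32
    if tmp < data:
        g *= g - g
        tmp += 29 + g
    g = record(data - tmp)
    for data in g:
        g = g % tmp[data]
    count = [25 * g - (tmp + 36) for score in tmp]
    data = g[tmp] + tmp
    count = data > data
    g -= g % data
    return count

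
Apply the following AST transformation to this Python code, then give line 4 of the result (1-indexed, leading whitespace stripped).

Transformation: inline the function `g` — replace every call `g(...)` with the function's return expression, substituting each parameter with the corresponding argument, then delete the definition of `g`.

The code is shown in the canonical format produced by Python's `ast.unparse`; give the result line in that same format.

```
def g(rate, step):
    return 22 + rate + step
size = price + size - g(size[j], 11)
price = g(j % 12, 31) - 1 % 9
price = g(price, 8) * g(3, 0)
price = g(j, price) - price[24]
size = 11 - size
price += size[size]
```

Transformed code:
size = price + size - (22 + size[j] + 11)
price = 22 + j % 12 + 31 - 1 % 9
price = (22 + price + 8) * (22 + 3 + 0)
price = 22 + j + price - price[24]
size = 11 - size
price += size[size]

price = 22 + j + price - price[24]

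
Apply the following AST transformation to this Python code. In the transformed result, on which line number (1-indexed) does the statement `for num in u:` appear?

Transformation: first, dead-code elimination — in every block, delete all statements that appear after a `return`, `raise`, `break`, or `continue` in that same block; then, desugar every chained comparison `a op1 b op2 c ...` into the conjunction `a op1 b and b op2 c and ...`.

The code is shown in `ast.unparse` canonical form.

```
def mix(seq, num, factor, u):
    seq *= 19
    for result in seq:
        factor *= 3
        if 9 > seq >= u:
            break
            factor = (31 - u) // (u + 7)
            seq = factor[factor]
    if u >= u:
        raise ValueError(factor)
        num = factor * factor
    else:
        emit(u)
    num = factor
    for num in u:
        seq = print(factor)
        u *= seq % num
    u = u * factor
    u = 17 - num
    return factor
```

12

Transformed code:
def mix(seq, num, factor, u):
    seq *= 19
    for result in seq:
        factor *= 3
        if 9 > seq and seq >= u:
            break
    if u >= u:
        raise ValueError(factor)
    else:
        emit(u)
    num = factor
    for num in u:
        seq = print(factor)
        u *= seq % num
    u = u * factor
    u = 17 - num
    return factor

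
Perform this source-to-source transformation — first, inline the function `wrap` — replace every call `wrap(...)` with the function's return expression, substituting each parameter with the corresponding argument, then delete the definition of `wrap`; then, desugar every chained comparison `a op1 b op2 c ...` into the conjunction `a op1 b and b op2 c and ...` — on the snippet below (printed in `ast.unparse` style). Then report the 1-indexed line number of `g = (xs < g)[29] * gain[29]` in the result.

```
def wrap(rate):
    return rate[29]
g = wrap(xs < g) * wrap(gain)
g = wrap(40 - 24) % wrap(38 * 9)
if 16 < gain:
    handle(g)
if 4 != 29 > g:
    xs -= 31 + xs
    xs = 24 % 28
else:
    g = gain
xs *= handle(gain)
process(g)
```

Transformed code:
g = (xs < g)[29] * gain[29]
g = (40 - 24)[29] % (38 * 9)[29]
if 16 < gain:
    handle(g)
if 4 != 29 and 29 > g:
    xs -= 31 + xs
    xs = 24 % 28
else:
    g = gain
xs *= handle(gain)
process(g)

1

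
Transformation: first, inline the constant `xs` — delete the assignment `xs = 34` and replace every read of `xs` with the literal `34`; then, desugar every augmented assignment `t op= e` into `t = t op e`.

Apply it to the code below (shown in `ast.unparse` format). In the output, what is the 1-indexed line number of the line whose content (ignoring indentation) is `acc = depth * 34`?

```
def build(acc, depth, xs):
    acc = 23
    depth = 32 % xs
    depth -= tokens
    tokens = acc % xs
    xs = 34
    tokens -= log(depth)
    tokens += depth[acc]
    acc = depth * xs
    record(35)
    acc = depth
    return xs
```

Transformed code:
def build(acc, depth, xs):
    acc = 23
    depth = 32 % 34
    depth = depth - tokens
    tokens = acc % 34
    tokens = tokens - log(depth)
    tokens = tokens + depth[acc]
    acc = depth * 34
    record(35)
    acc = depth
    return 34

8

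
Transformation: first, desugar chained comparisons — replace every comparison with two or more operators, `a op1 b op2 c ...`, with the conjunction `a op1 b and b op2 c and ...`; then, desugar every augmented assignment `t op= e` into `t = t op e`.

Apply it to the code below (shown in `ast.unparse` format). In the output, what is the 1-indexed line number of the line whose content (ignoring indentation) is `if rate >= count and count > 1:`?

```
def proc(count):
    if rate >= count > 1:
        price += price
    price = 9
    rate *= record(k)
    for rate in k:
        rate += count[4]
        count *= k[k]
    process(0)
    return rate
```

2

Transformed code:
def proc(count):
    if rate >= count and count > 1:
        price = price + price
    price = 9
    rate = rate * record(k)
    for rate in k:
        rate = rate + count[4]
        count = count * k[k]
    process(0)
    return rate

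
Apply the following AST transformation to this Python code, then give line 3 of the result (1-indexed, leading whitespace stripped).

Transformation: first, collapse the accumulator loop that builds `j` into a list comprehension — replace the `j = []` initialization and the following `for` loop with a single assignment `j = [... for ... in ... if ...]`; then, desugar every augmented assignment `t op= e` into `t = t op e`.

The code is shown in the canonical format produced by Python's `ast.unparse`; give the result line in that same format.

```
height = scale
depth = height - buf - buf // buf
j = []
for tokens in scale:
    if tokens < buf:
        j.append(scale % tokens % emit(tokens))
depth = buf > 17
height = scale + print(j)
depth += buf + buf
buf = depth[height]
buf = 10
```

j = [scale % tokens % emit(tokens) for tokens in scale if tokens < buf]

Transformed code:
height = scale
depth = height - buf - buf // buf
j = [scale % tokens % emit(tokens) for tokens in scale if tokens < buf]
depth = buf > 17
height = scale + print(j)
depth = depth + (buf + buf)
buf = depth[height]
buf = 10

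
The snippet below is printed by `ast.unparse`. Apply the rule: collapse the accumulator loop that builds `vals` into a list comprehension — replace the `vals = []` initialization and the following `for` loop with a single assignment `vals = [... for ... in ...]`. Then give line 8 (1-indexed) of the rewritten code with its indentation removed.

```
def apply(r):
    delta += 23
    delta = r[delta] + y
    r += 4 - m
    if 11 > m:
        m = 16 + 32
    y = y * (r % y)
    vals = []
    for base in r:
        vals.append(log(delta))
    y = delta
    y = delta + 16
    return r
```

vals = [log(delta) for base in r]

Transformed code:
def apply(r):
    delta += 23
    delta = r[delta] + y
    r += 4 - m
    if 11 > m:
        m = 16 + 32
    y = y * (r % y)
    vals = [log(delta) for base in r]
    y = delta
    y = delta + 16
    return r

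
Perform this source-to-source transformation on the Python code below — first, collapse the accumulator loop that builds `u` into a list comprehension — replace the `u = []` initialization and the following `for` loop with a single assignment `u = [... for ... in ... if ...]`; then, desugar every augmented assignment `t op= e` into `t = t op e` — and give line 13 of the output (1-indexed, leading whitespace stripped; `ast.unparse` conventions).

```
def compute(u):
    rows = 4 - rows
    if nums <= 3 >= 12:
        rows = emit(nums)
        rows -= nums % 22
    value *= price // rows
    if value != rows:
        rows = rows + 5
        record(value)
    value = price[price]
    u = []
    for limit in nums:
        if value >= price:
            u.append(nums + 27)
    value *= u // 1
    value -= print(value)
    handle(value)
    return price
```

Transformed code:
def compute(u):
    rows = 4 - rows
    if nums <= 3 >= 12:
        rows = emit(nums)
        rows = rows - nums % 22
    value = value * (price // rows)
    if value != rows:
        rows = rows + 5
        record(value)
    value = price[price]
    u = [nums + 27 for limit in nums if value >= price]
    value = value * (u // 1)
    value = value - print(value)
    handle(value)
    return price

value = value - print(value)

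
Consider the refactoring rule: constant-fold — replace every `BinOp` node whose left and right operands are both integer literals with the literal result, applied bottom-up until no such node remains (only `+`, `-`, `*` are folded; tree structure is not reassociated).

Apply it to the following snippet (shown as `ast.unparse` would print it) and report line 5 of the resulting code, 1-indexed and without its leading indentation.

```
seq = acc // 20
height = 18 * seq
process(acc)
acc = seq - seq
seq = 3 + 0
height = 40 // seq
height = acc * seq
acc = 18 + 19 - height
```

seq = 3

Transformed code:
seq = acc // 20
height = 18 * seq
process(acc)
acc = seq - seq
seq = 3
height = 40 // seq
height = acc * seq
acc = 37 - height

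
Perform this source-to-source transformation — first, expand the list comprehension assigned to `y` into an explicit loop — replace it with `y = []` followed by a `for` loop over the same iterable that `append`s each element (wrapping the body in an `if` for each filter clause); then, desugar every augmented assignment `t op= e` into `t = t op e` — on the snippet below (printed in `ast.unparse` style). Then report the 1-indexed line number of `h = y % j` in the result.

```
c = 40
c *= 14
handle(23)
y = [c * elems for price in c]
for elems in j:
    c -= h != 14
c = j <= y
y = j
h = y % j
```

11

Transformed code:
c = 40
c = c * 14
handle(23)
y = []
for price in c:
    y.append(c * elems)
for elems in j:
    c = c - (h != 14)
c = j <= y
y = j
h = y % j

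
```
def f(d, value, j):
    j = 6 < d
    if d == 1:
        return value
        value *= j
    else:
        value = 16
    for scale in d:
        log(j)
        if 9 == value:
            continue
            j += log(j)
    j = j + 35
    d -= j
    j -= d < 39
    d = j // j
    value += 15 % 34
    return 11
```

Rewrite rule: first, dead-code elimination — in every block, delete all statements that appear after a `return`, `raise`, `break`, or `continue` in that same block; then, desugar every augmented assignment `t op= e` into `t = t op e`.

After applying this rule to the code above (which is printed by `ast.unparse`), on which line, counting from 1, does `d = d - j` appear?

Transformed code:
def f(d, value, j):
    j = 6 < d
    if d == 1:
        return value
    else:
        value = 16
    for scale in d:
        log(j)
        if 9 == value:
            continue
    j = j + 35
    d = d - j
    j = j - (d < 39)
    d = j // j
    value = value + 15 % 34
    return 11

12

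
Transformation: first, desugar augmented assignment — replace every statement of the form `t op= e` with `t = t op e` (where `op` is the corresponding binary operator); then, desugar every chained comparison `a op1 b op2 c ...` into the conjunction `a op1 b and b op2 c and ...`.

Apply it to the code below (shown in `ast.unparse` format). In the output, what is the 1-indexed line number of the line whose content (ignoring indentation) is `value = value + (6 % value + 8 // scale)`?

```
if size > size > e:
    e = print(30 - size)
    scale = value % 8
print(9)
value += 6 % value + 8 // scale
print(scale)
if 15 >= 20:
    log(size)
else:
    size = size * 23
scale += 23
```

Transformed code:
if size > size and size > e:
    e = print(30 - size)
    scale = value % 8
print(9)
value = value + (6 % value + 8 // scale)
print(scale)
if 15 >= 20:
    log(size)
else:
    size = size * 23
scale = scale + 23

5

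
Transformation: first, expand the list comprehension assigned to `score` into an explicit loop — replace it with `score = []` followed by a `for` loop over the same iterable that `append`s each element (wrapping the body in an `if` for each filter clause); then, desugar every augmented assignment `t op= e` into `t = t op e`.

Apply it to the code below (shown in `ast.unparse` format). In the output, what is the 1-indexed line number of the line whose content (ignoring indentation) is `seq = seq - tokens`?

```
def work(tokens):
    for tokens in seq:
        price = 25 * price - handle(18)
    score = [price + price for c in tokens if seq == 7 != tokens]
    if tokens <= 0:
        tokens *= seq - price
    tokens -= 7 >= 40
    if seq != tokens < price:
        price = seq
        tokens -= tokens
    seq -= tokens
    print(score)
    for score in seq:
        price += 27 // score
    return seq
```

Transformed code:
def work(tokens):
    for tokens in seq:
        price = 25 * price - handle(18)
    score = []
    for c in tokens:
        if seq == 7 != tokens:
            score.append(price + price)
    if tokens <= 0:
        tokens = tokens * (seq - price)
    tokens = tokens - (7 >= 40)
    if seq != tokens < price:
        price = seq
        tokens = tokens - tokens
    seq = seq - tokens
    print(score)
    for score in seq:
        price = price + 27 // score
    return seq

14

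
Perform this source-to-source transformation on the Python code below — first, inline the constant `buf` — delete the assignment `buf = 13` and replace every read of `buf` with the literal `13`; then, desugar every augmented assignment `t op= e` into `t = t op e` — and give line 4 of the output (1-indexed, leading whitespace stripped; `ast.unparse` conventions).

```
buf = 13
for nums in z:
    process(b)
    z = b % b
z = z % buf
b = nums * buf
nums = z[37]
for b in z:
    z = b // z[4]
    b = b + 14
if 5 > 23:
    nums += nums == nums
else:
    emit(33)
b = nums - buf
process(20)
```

z = z % 13

Transformed code:
for nums in z:
    process(b)
    z = b % b
z = z % 13
b = nums * 13
nums = z[37]
for b in z:
    z = b // z[4]
    b = b + 14
if 5 > 23:
    nums = nums + (nums == nums)
else:
    emit(33)
b = nums - 13
process(20)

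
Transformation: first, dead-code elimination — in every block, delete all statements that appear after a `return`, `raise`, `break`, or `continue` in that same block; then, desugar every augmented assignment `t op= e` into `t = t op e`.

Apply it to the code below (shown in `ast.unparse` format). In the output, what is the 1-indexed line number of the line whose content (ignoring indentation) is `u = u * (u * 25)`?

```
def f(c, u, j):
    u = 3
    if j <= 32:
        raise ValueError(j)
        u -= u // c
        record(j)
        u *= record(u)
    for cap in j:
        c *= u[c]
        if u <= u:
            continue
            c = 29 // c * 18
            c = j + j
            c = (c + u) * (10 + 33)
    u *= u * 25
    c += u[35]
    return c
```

9

Transformed code:
def f(c, u, j):
    u = 3
    if j <= 32:
        raise ValueError(j)
    for cap in j:
        c = c * u[c]
        if u <= u:
            continue
    u = u * (u * 25)
    c = c + u[35]
    return c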